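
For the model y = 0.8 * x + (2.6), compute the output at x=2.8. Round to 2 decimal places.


y = 0.8 * 2.8 + (2.6)
= 2.24 + (2.6)
= 4.84

4.84


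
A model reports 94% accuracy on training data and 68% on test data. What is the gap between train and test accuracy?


Gap = train_accuracy - test_accuracy
= 94 - 68
= 26%
This large gap strongly indicates overfitting.

26


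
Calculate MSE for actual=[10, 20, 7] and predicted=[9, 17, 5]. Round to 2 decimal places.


Differences: [1, 3, 2]
Squared errors: [1, 9, 4]
Sum of squared errors = 14
MSE = 14 / 3 = 4.67

4.67


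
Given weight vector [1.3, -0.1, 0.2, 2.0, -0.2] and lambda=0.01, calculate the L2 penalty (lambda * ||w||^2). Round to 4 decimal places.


Squaring each weight:
1.3^2 = 1.69
(-0.1)^2 = 0.01
0.2^2 = 0.04
2.0^2 = 4.0
(-0.2)^2 = 0.04
Sum of squares = 5.78
Penalty = 0.01 * 5.78 = 0.0578

0.0578


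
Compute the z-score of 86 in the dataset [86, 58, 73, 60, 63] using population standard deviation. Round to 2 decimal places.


Mean = (86 + 58 + 73 + 60 + 63) / 5 = 68.0
Variance = sum((x_i - mean)^2) / n = 107.6
Std = sqrt(107.6) = 10.373
Z = (x - mean) / std
= (86 - 68.0) / 10.373
= 18.0 / 10.373
= 1.74

1.74


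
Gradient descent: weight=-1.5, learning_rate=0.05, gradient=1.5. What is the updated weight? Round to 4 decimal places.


w_new = w_old - lr * gradient
= -1.5 - 0.05 * 1.5
= -1.5 - (0.075)
= -1.5750

-1.5750


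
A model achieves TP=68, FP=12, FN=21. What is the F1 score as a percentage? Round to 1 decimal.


Precision = TP / (TP + FP) = 68 / 80 = 0.85
Recall = TP / (TP + FN) = 68 / 89 = 0.764
F1 = 2 * P * R / (P + R)
= 2 * 0.85 * 0.764 / (0.85 + 0.764)
= 1.2989 / 1.614
= 0.8047
As percentage: 80.5%

80.5


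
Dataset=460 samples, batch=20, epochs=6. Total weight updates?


Iterations per epoch = 460 / 20 = 23
Total updates = iterations_per_epoch * epochs
= 23 * 6
= 138

138


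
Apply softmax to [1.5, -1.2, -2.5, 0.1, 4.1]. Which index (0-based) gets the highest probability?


Softmax is a monotonic transformation, so it preserves the argmax.
We need to find the index of the maximum logit.
Index 0: 1.5
Index 1: -1.2
Index 2: -2.5
Index 3: 0.1
Index 4: 4.1
Maximum logit = 4.1 at index 4

4


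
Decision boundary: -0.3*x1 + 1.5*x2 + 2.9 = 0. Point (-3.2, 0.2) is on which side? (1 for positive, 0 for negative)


Compute -0.3 * -3.2 + 1.5 * 0.2 + 2.9
= 0.96 + 0.3 + 2.9
= 4.16
Since 4.16 >= 0, the point is on the positive side.

1


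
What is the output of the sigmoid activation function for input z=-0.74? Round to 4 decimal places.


sigmoid(z) = 1 / (1 + exp(-z))
exp(-(-0.74)) = exp(0.74) = 2.0959
1 + 2.0959 = 3.0959
1 / 3.0959 = 0.3230

0.3230


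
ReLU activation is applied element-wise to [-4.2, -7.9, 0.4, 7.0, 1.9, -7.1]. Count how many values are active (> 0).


ReLU(x) = max(0, x) for each element:
ReLU(-4.2) = 0
ReLU(-7.9) = 0
ReLU(0.4) = 0.4
ReLU(7.0) = 7.0
ReLU(1.9) = 1.9
ReLU(-7.1) = 0
Active neurons (>0): 3

3


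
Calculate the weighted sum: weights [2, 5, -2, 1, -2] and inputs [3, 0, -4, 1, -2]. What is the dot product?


Element-wise products:
2 * 3 = 6
5 * 0 = 0
-2 * -4 = 8
1 * 1 = 1
-2 * -2 = 4
Sum = 6 + 0 + 8 + 1 + 4
= 19

19


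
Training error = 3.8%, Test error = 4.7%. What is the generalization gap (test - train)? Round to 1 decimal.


Generalization gap = test_error - train_error
= 4.7 - 3.8
= 0.9%
A small gap suggests good generalization.

0.9


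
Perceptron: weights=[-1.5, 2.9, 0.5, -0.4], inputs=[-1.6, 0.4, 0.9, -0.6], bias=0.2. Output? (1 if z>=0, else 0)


z = w . x + b
= -1.5*-1.6 + 2.9*0.4 + 0.5*0.9 + -0.4*-0.6 + 0.2
= 2.4 + 1.16 + 0.45 + 0.24 + 0.2
= 4.25 + 0.2
= 4.45
Since z = 4.45 >= 0, output = 1

1


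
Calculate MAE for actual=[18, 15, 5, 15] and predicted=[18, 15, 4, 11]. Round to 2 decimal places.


Absolute errors: [0, 0, 1, 4]
Sum of absolute errors = 5
MAE = 5 / 4 = 1.25

1.25


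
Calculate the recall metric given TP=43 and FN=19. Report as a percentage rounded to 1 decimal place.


Recall = TP / (TP + FN) * 100
= 43 / (43 + 19)
= 43 / 62
= 0.6935
= 69.4%

69.4


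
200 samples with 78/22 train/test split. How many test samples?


Train samples = 200 * 78% = 156
Test samples = 200 - 156
= 44

44


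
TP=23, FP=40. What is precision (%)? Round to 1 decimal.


Precision = TP / (TP + FP) * 100
= 23 / (23 + 40)
= 23 / 63
= 0.3651
= 36.5%

36.5


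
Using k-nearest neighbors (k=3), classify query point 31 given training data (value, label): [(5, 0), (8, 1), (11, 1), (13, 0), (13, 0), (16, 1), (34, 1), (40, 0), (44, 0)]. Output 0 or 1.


Distances from query 31:
Point 34 (class 1): distance = 3
Point 40 (class 0): distance = 9
Point 44 (class 0): distance = 13
K=3 nearest neighbors: classes = [1, 0, 0]
Votes for class 1: 1 / 3
Majority vote => class 0

0


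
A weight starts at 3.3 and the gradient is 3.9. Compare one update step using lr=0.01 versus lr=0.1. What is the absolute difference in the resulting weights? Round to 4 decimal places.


With lr=0.01: w_new = 3.3 - 0.01 * 3.9 = 3.261
With lr=0.1: w_new = 3.3 - 0.1 * 3.9 = 2.91
Absolute difference = |3.261 - 2.91|
= 0.3510

0.3510


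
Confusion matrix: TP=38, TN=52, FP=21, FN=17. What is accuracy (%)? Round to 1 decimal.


Accuracy = (TP + TN) / (TP + TN + FP + FN) * 100
= (38 + 52) / (38 + 52 + 21 + 17)
= 90 / 128
= 0.7031
= 70.3%

70.3


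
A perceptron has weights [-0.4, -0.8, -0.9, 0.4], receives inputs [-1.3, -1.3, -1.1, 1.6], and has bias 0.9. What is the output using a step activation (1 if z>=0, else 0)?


z = w . x + b
= -0.4*-1.3 + -0.8*-1.3 + -0.9*-1.1 + 0.4*1.6 + 0.9
= 0.52 + 1.04 + 0.99 + 0.64 + 0.9
= 3.19 + 0.9
= 4.09
Since z = 4.09 >= 0, output = 1

1


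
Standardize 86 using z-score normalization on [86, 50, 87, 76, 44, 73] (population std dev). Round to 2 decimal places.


Mean = (86 + 50 + 87 + 76 + 44 + 73) / 6 = 69.3333
Variance = sum((x_i - mean)^2) / n = 277.2222
Std = sqrt(277.2222) = 16.65
Z = (x - mean) / std
= (86 - 69.3333) / 16.65
= 16.6667 / 16.65
= 1.00

1.00


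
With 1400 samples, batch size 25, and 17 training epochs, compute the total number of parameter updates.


Iterations per epoch = 1400 / 25 = 56
Total updates = iterations_per_epoch * epochs
= 56 * 17
= 952

952


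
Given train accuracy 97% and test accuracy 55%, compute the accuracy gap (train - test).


Gap = train_accuracy - test_accuracy
= 97 - 55
= 42%
This large gap strongly indicates overfitting.

42


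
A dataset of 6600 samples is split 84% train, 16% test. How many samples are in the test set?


Train samples = 6600 * 84% = 5544
Test samples = 6600 - 5544
= 1056

1056


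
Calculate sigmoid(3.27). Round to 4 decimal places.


sigmoid(z) = 1 / (1 + exp(-z))
exp(-(3.27)) = exp(-3.27) = 0.038
1 + 0.038 = 1.038
1 / 1.038 = 0.9634

0.9634


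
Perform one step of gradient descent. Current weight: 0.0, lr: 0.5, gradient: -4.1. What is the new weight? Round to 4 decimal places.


w_new = w_old - lr * gradient
= 0.0 - 0.5 * -4.1
= 0.0 - (-2.05)
= 2.0500

2.0500


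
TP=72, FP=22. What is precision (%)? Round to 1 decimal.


Precision = TP / (TP + FP) * 100
= 72 / (72 + 22)
= 72 / 94
= 0.766
= 76.6%

76.6


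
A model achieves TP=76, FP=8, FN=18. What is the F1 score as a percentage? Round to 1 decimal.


Precision = TP / (TP + FP) = 76 / 84 = 0.9048
Recall = TP / (TP + FN) = 76 / 94 = 0.8085
F1 = 2 * P * R / (P + R)
= 2 * 0.9048 * 0.8085 / (0.9048 + 0.8085)
= 1.463 / 1.7133
= 0.8539
As percentage: 85.4%

85.4


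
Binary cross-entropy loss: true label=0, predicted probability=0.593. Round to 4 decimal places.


For y=0: Loss = -log(1-p)
= -log(1 - 0.593)
= -log(0.407)
= -(-0.8989)
= 0.8989

0.8989


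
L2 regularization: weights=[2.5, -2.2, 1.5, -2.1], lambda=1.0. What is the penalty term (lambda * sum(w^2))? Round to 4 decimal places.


Squaring each weight:
2.5^2 = 6.25
(-2.2)^2 = 4.84
1.5^2 = 2.25
(-2.1)^2 = 4.41
Sum of squares = 17.75
Penalty = 1.0 * 17.75 = 17.7500

17.7500


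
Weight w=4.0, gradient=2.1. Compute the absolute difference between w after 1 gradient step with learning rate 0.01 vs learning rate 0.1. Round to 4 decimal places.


With lr=0.01: w_new = 4.0 - 0.01 * 2.1 = 3.979
With lr=0.1: w_new = 4.0 - 0.1 * 2.1 = 3.79
Absolute difference = |3.979 - 3.79|
= 0.1890

0.1890


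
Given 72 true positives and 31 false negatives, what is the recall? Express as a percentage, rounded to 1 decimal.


Recall = TP / (TP + FN) * 100
= 72 / (72 + 31)
= 72 / 103
= 0.699
= 69.9%

69.9


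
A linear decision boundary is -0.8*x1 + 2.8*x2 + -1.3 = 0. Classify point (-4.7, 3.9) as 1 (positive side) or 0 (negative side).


Compute -0.8 * -4.7 + 2.8 * 3.9 + -1.3
= 3.76 + 10.92 + -1.3
= 13.38
Since 13.38 >= 0, the point is on the positive side.

1


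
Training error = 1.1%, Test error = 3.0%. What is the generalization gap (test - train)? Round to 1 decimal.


Generalization gap = test_error - train_error
= 3.0 - 1.1
= 1.9%
A small gap suggests good generalization.

1.9


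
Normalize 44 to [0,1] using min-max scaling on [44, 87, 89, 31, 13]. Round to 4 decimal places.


Min = 13, Max = 89
Range = 89 - 13 = 76
Scaled = (x - min) / (max - min)
= (44 - 13) / 76
= 31 / 76
= 0.4079

0.4079


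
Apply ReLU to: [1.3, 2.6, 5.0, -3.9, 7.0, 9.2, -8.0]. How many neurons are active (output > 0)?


ReLU(x) = max(0, x) for each element:
ReLU(1.3) = 1.3
ReLU(2.6) = 2.6
ReLU(5.0) = 5.0
ReLU(-3.9) = 0
ReLU(7.0) = 7.0
ReLU(9.2) = 9.2
ReLU(-8.0) = 0
Active neurons (>0): 5

5


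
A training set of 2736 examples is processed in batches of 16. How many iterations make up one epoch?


Iterations per epoch = dataset_size / batch_size
= 2736 / 16
= 171

171


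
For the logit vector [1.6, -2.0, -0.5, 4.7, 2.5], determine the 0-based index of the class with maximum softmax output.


Softmax is a monotonic transformation, so it preserves the argmax.
We need to find the index of the maximum logit.
Index 0: 1.6
Index 1: -2.0
Index 2: -0.5
Index 3: 4.7
Index 4: 2.5
Maximum logit = 4.7 at index 3

3


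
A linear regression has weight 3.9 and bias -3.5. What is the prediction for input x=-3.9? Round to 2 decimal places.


y = 3.9 * -3.9 + (-3.5)
= -15.21 + (-3.5)
= -18.71

-18.71


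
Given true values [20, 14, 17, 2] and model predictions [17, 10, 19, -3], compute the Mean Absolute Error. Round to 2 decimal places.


Absolute errors: [3, 4, 2, 5]
Sum of absolute errors = 14
MAE = 14 / 4 = 3.50

3.50


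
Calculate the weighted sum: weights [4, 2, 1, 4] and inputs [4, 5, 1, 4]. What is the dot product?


Element-wise products:
4 * 4 = 16
2 * 5 = 10
1 * 1 = 1
4 * 4 = 16
Sum = 16 + 10 + 1 + 16
= 43

43


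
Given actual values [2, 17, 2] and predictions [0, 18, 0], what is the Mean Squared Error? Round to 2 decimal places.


Differences: [2, -1, 2]
Squared errors: [4, 1, 4]
Sum of squared errors = 9
MSE = 9 / 3 = 3.00

3.00


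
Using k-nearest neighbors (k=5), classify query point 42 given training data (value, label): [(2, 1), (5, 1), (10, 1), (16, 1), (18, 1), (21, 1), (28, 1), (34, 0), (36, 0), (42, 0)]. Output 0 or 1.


Distances from query 42:
Point 42 (class 0): distance = 0
Point 36 (class 0): distance = 6
Point 34 (class 0): distance = 8
Point 28 (class 1): distance = 14
Point 21 (class 1): distance = 21
K=5 nearest neighbors: classes = [0, 0, 0, 1, 1]
Votes for class 1: 2 / 5
Majority vote => class 0

0


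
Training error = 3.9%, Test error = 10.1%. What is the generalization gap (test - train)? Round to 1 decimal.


Generalization gap = test_error - train_error
= 10.1 - 3.9
= 6.2%
A moderate gap.

6.2


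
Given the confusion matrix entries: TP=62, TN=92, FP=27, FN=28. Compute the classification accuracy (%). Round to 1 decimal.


Accuracy = (TP + TN) / (TP + TN + FP + FN) * 100
= (62 + 92) / (62 + 92 + 27 + 28)
= 154 / 209
= 0.7368
= 73.7%

73.7


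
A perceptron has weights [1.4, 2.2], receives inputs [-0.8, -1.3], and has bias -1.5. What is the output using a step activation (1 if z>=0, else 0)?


z = w . x + b
= 1.4*-0.8 + 2.2*-1.3 + -1.5
= -1.12 + -2.86 + -1.5
= -3.98 + -1.5
= -5.48
Since z = -5.48 < 0, output = 0

0


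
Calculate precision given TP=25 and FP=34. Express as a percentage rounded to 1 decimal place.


Precision = TP / (TP + FP) * 100
= 25 / (25 + 34)
= 25 / 59
= 0.4237
= 42.4%

42.4


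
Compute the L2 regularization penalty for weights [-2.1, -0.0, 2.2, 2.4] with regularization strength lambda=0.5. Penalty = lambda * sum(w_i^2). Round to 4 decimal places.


Squaring each weight:
(-2.1)^2 = 4.41
(-0.0)^2 = 0.0
2.2^2 = 4.84
2.4^2 = 5.76
Sum of squares = 15.01
Penalty = 0.5 * 15.01 = 7.5050

7.5050


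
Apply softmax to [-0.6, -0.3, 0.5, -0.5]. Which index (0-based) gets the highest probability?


Softmax is a monotonic transformation, so it preserves the argmax.
We need to find the index of the maximum logit.
Index 0: -0.6
Index 1: -0.3
Index 2: 0.5
Index 3: -0.5
Maximum logit = 0.5 at index 2

2


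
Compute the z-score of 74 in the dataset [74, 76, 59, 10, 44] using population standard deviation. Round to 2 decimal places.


Mean = (74 + 76 + 59 + 10 + 44) / 5 = 52.6
Variance = sum((x_i - mean)^2) / n = 587.04
Std = sqrt(587.04) = 24.2289
Z = (x - mean) / std
= (74 - 52.6) / 24.2289
= 21.4 / 24.2289
= 0.88

0.88


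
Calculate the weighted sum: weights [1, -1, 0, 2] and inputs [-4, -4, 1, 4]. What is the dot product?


Element-wise products:
1 * -4 = -4
-1 * -4 = 4
0 * 1 = 0
2 * 4 = 8
Sum = -4 + 4 + 0 + 8
= 8

8


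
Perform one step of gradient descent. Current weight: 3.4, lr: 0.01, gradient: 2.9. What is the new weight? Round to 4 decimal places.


w_new = w_old - lr * gradient
= 3.4 - 0.01 * 2.9
= 3.4 - (0.029)
= 3.3710

3.3710


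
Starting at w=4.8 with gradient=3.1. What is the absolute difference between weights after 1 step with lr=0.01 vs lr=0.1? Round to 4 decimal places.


With lr=0.01: w_new = 4.8 - 0.01 * 3.1 = 4.769
With lr=0.1: w_new = 4.8 - 0.1 * 3.1 = 4.49
Absolute difference = |4.769 - 4.49|
= 0.2790

0.2790


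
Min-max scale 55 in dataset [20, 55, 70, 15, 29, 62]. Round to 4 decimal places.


Min = 15, Max = 70
Range = 70 - 15 = 55
Scaled = (x - min) / (max - min)
= (55 - 15) / 55
= 40 / 55
= 0.7273

0.7273


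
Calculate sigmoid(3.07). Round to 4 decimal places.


sigmoid(z) = 1 / (1 + exp(-z))
exp(-(3.07)) = exp(-3.07) = 0.0464
1 + 0.0464 = 1.0464
1 / 1.0464 = 0.9556

0.9556


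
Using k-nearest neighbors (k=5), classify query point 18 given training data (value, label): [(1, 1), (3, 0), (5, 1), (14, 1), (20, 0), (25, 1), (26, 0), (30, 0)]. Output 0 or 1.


Distances from query 18:
Point 20 (class 0): distance = 2
Point 14 (class 1): distance = 4
Point 25 (class 1): distance = 7
Point 26 (class 0): distance = 8
Point 30 (class 0): distance = 12
K=5 nearest neighbors: classes = [0, 1, 1, 0, 0]
Votes for class 1: 2 / 5
Majority vote => class 0

0


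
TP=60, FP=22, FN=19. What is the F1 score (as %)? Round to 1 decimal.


Precision = TP / (TP + FP) = 60 / 82 = 0.7317
Recall = TP / (TP + FN) = 60 / 79 = 0.7595
F1 = 2 * P * R / (P + R)
= 2 * 0.7317 * 0.7595 / (0.7317 + 0.7595)
= 1.1115 / 1.4912
= 0.7453
As percentage: 74.5%

74.5


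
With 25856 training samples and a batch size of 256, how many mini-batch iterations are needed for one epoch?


Iterations per epoch = dataset_size / batch_size
= 25856 / 256
= 101

101


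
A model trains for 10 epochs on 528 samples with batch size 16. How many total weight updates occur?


Iterations per epoch = 528 / 16 = 33
Total updates = iterations_per_epoch * epochs
= 33 * 10
= 330

330


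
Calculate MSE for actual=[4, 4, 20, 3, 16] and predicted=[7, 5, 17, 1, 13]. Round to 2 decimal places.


Differences: [-3, -1, 3, 2, 3]
Squared errors: [9, 1, 9, 4, 9]
Sum of squared errors = 32
MSE = 32 / 5 = 6.40

6.40


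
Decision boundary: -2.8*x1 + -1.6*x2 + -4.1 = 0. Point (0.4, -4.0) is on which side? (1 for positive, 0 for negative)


Compute -2.8 * 0.4 + -1.6 * -4.0 + -4.1
= -1.12 + 6.4 + -4.1
= 1.18
Since 1.18 >= 0, the point is on the positive side.

1


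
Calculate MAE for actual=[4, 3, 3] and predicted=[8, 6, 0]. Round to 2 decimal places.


Absolute errors: [4, 3, 3]
Sum of absolute errors = 10
MAE = 10 / 3 = 3.33

3.33


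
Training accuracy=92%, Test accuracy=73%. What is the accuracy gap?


Gap = train_accuracy - test_accuracy
= 92 - 73
= 19%
This gap suggests the model is overfitting.

19


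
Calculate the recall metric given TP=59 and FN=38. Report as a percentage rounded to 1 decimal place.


Recall = TP / (TP + FN) * 100
= 59 / (59 + 38)
= 59 / 97
= 0.6082
= 60.8%

60.8


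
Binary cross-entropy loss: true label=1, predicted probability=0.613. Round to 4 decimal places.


For y=1: Loss = -log(p)
= -log(0.613)
= -(-0.4894)
= 0.4894

0.4894


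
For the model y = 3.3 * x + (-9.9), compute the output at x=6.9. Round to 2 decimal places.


y = 3.3 * 6.9 + (-9.9)
= 22.77 + (-9.9)
= 12.87

12.87


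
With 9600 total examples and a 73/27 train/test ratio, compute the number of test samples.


Train samples = 9600 * 73% = 7008
Test samples = 9600 - 7008
= 2592

2592


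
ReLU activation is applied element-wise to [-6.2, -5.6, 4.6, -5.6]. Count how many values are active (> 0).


ReLU(x) = max(0, x) for each element:
ReLU(-6.2) = 0
ReLU(-5.6) = 0
ReLU(4.6) = 4.6
ReLU(-5.6) = 0
Active neurons (>0): 1

1


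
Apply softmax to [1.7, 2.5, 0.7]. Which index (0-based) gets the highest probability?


Softmax is a monotonic transformation, so it preserves the argmax.
We need to find the index of the maximum logit.
Index 0: 1.7
Index 1: 2.5
Index 2: 0.7
Maximum logit = 2.5 at index 1

1


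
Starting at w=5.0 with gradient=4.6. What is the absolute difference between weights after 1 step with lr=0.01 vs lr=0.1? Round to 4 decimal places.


With lr=0.01: w_new = 5.0 - 0.01 * 4.6 = 4.954
With lr=0.1: w_new = 5.0 - 0.1 * 4.6 = 4.54
Absolute difference = |4.954 - 4.54|
= 0.4140

0.4140


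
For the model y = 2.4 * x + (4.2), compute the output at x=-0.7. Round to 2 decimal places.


y = 2.4 * -0.7 + (4.2)
= -1.68 + (4.2)
= 2.52

2.52


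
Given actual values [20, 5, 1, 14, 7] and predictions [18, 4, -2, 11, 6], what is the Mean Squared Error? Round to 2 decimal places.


Differences: [2, 1, 3, 3, 1]
Squared errors: [4, 1, 9, 9, 1]
Sum of squared errors = 24
MSE = 24 / 5 = 4.80

4.80


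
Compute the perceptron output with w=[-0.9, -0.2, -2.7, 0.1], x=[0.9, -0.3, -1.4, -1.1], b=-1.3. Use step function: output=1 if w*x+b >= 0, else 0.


z = w . x + b
= -0.9*0.9 + -0.2*-0.3 + -2.7*-1.4 + 0.1*-1.1 + -1.3
= -0.81 + 0.06 + 3.78 + -0.11 + -1.3
= 2.92 + -1.3
= 1.62
Since z = 1.62 >= 0, output = 1

1


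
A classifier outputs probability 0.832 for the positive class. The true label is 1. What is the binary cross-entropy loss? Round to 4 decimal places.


For y=1: Loss = -log(p)
= -log(0.832)
= -(-0.1839)
= 0.1839

0.1839


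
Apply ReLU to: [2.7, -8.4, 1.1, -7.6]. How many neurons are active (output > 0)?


ReLU(x) = max(0, x) for each element:
ReLU(2.7) = 2.7
ReLU(-8.4) = 0
ReLU(1.1) = 1.1
ReLU(-7.6) = 0
Active neurons (>0): 2

2


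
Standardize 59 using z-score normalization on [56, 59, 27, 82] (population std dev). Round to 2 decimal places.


Mean = (56 + 59 + 27 + 82) / 4 = 56.0
Variance = sum((x_i - mean)^2) / n = 381.5
Std = sqrt(381.5) = 19.532
Z = (x - mean) / std
= (59 - 56.0) / 19.532
= 3.0 / 19.532
= 0.15

0.15


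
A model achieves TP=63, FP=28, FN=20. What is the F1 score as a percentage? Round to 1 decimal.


Precision = TP / (TP + FP) = 63 / 91 = 0.6923
Recall = TP / (TP + FN) = 63 / 83 = 0.759
F1 = 2 * P * R / (P + R)
= 2 * 0.6923 * 0.759 / (0.6923 + 0.759)
= 1.051 / 1.4513
= 0.7241
As percentage: 72.4%

72.4


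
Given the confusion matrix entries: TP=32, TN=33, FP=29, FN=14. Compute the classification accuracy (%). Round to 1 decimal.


Accuracy = (TP + TN) / (TP + TN + FP + FN) * 100
= (32 + 33) / (32 + 33 + 29 + 14)
= 65 / 108
= 0.6019
= 60.2%

60.2


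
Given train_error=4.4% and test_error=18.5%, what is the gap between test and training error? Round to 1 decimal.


Generalization gap = test_error - train_error
= 18.5 - 4.4
= 14.1%
A large gap suggests overfitting.

14.1


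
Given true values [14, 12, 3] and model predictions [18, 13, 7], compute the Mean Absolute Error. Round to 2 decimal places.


Absolute errors: [4, 1, 4]
Sum of absolute errors = 9
MAE = 9 / 3 = 3.00

3.00


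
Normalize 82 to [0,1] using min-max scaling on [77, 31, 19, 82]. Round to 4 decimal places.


Min = 19, Max = 82
Range = 82 - 19 = 63
Scaled = (x - min) / (max - min)
= (82 - 19) / 63
= 63 / 63
= 1.0000

1.0000


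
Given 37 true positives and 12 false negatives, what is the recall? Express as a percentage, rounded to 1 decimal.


Recall = TP / (TP + FN) * 100
= 37 / (37 + 12)
= 37 / 49
= 0.7551
= 75.5%

75.5


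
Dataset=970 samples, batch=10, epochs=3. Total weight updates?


Iterations per epoch = 970 / 10 = 97
Total updates = iterations_per_epoch * epochs
= 97 * 3
= 291

291


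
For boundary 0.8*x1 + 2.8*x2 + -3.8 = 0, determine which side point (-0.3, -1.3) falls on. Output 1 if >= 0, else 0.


Compute 0.8 * -0.3 + 2.8 * -1.3 + -3.8
= -0.24 + -3.64 + -3.8
= -7.68
Since -7.68 < 0, the point is on the negative side.

0


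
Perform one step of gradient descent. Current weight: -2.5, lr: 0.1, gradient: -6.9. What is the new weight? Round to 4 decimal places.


w_new = w_old - lr * gradient
= -2.5 - 0.1 * -6.9
= -2.5 - (-0.69)
= -1.8100

-1.8100


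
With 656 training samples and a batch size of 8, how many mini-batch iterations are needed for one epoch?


Iterations per epoch = dataset_size / batch_size
= 656 / 8
= 82

82


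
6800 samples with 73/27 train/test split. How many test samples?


Train samples = 6800 * 73% = 4964
Test samples = 6800 - 4964
= 1836

1836


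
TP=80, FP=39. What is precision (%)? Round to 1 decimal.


Precision = TP / (TP + FP) * 100
= 80 / (80 + 39)
= 80 / 119
= 0.6723
= 67.2%

67.2


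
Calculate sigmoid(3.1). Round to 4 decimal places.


sigmoid(z) = 1 / (1 + exp(-z))
exp(-(3.1)) = exp(-3.1) = 0.045
1 + 0.045 = 1.045
1 / 1.045 = 0.9569

0.9569


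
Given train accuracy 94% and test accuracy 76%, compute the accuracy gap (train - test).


Gap = train_accuracy - test_accuracy
= 94 - 76
= 18%
This gap suggests the model is overfitting.

18


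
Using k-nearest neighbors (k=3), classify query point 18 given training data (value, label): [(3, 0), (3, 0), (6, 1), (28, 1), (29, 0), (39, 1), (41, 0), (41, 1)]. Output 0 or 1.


Distances from query 18:
Point 28 (class 1): distance = 10
Point 29 (class 0): distance = 11
Point 6 (class 1): distance = 12
K=3 nearest neighbors: classes = [1, 0, 1]
Votes for class 1: 2 / 3
Majority vote => class 1

1


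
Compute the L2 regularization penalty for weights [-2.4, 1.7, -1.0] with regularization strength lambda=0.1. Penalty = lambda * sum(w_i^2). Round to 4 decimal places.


Squaring each weight:
(-2.4)^2 = 5.76
1.7^2 = 2.89
(-1.0)^2 = 1.0
Sum of squares = 9.65
Penalty = 0.1 * 9.65 = 0.9650

0.9650


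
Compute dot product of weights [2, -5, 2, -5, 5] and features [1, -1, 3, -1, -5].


Element-wise products:
2 * 1 = 2
-5 * -1 = 5
2 * 3 = 6
-5 * -1 = 5
5 * -5 = -25
Sum = 2 + 5 + 6 + 5 + -25
= -7

-7


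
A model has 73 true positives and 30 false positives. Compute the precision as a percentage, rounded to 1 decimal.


Precision = TP / (TP + FP) * 100
= 73 / (73 + 30)
= 73 / 103
= 0.7087
= 70.9%

70.9


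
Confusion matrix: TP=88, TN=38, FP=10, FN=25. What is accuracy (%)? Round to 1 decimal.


Accuracy = (TP + TN) / (TP + TN + FP + FN) * 100
= (88 + 38) / (88 + 38 + 10 + 25)
= 126 / 161
= 0.7826
= 78.3%

78.3


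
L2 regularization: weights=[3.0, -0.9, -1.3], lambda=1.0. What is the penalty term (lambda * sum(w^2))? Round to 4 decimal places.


Squaring each weight:
3.0^2 = 9.0
(-0.9)^2 = 0.81
(-1.3)^2 = 1.69
Sum of squares = 11.5
Penalty = 1.0 * 11.5 = 11.5000

11.5000


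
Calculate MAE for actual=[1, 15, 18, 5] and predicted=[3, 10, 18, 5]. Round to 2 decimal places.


Absolute errors: [2, 5, 0, 0]
Sum of absolute errors = 7
MAE = 7 / 4 = 1.75

1.75


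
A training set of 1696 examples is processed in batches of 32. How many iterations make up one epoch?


Iterations per epoch = dataset_size / batch_size
= 1696 / 32
= 53

53


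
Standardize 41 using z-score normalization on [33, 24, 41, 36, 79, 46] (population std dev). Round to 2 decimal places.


Mean = (33 + 24 + 41 + 36 + 79 + 46) / 6 = 43.1667
Variance = sum((x_i - mean)^2) / n = 303.1389
Std = sqrt(303.1389) = 17.4109
Z = (x - mean) / std
= (41 - 43.1667) / 17.4109
= -2.1667 / 17.4109
= -0.12

-0.12


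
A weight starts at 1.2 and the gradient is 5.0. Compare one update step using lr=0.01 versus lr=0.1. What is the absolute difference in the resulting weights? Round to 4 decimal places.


With lr=0.01: w_new = 1.2 - 0.01 * 5.0 = 1.15
With lr=0.1: w_new = 1.2 - 0.1 * 5.0 = 0.7
Absolute difference = |1.15 - 0.7|
= 0.4500

0.4500


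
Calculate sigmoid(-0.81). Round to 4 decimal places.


sigmoid(z) = 1 / (1 + exp(-z))
exp(-(-0.81)) = exp(0.81) = 2.2479
1 + 2.2479 = 3.2479
1 / 3.2479 = 0.3079

0.3079


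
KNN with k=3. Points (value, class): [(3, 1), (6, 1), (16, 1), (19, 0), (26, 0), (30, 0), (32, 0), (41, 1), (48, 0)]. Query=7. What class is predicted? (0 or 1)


Distances from query 7:
Point 6 (class 1): distance = 1
Point 3 (class 1): distance = 4
Point 16 (class 1): distance = 9
K=3 nearest neighbors: classes = [1, 1, 1]
Votes for class 1: 3 / 3
Majority vote => class 1

1


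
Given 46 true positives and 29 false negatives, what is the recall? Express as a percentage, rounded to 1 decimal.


Recall = TP / (TP + FN) * 100
= 46 / (46 + 29)
= 46 / 75
= 0.6133
= 61.3%

61.3


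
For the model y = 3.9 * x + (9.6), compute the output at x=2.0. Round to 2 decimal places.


y = 3.9 * 2.0 + (9.6)
= 7.8 + (9.6)
= 17.40

17.40


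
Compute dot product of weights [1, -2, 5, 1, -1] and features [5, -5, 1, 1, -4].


Element-wise products:
1 * 5 = 5
-2 * -5 = 10
5 * 1 = 5
1 * 1 = 1
-1 * -4 = 4
Sum = 5 + 10 + 5 + 1 + 4
= 25

25


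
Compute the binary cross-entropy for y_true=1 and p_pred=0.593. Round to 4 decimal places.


For y=1: Loss = -log(p)
= -log(0.593)
= -(-0.5226)
= 0.5226

0.5226


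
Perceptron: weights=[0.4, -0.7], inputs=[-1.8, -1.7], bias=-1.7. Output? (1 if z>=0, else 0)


z = w . x + b
= 0.4*-1.8 + -0.7*-1.7 + -1.7
= -0.72 + 1.19 + -1.7
= 0.47 + -1.7
= -1.23
Since z = -1.23 < 0, output = 0

0


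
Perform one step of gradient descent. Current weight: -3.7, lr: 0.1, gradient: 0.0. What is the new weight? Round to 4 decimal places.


w_new = w_old - lr * gradient
= -3.7 - 0.1 * 0.0
= -3.7 - (0.0)
= -3.7000

-3.7000


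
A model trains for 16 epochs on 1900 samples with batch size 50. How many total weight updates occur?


Iterations per epoch = 1900 / 50 = 38
Total updates = iterations_per_epoch * epochs
= 38 * 16
= 608

608


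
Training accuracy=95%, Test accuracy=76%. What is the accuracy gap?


Gap = train_accuracy - test_accuracy
= 95 - 76
= 19%
This gap suggests the model is overfitting.

19


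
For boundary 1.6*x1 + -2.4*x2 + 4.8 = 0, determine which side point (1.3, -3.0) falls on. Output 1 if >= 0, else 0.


Compute 1.6 * 1.3 + -2.4 * -3.0 + 4.8
= 2.08 + 7.2 + 4.8
= 14.08
Since 14.08 >= 0, the point is on the positive side.

1


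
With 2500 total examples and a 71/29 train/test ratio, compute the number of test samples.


Train samples = 2500 * 71% = 1775
Test samples = 2500 - 1775
= 725

725


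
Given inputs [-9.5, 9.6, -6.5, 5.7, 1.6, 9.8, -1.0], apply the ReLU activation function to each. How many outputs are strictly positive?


ReLU(x) = max(0, x) for each element:
ReLU(-9.5) = 0
ReLU(9.6) = 9.6
ReLU(-6.5) = 0
ReLU(5.7) = 5.7
ReLU(1.6) = 1.6
ReLU(9.8) = 9.8
ReLU(-1.0) = 0
Active neurons (>0): 4

4


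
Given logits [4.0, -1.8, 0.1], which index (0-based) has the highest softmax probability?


Softmax is a monotonic transformation, so it preserves the argmax.
We need to find the index of the maximum logit.
Index 0: 4.0
Index 1: -1.8
Index 2: 0.1
Maximum logit = 4.0 at index 0

0


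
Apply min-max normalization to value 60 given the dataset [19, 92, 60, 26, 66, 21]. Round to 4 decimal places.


Min = 19, Max = 92
Range = 92 - 19 = 73
Scaled = (x - min) / (max - min)
= (60 - 19) / 73
= 41 / 73
= 0.5616

0.5616


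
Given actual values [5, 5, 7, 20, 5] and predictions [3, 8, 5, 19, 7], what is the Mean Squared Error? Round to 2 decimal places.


Differences: [2, -3, 2, 1, -2]
Squared errors: [4, 9, 4, 1, 4]
Sum of squared errors = 22
MSE = 22 / 5 = 4.40

4.40


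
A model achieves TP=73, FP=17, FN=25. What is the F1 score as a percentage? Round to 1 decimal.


Precision = TP / (TP + FP) = 73 / 90 = 0.8111
Recall = TP / (TP + FN) = 73 / 98 = 0.7449
F1 = 2 * P * R / (P + R)
= 2 * 0.8111 * 0.7449 / (0.8111 + 0.7449)
= 1.2084 / 1.556
= 0.7766
As percentage: 77.7%

77.7


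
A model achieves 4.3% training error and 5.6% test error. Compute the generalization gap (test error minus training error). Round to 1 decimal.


Generalization gap = test_error - train_error
= 5.6 - 4.3
= 1.3%
A small gap suggests good generalization.

1.3


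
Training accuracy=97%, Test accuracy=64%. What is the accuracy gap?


Gap = train_accuracy - test_accuracy
= 97 - 64
= 33%
This large gap strongly indicates overfitting.

33


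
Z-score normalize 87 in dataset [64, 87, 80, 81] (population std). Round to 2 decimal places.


Mean = (64 + 87 + 80 + 81) / 4 = 78.0
Variance = sum((x_i - mean)^2) / n = 72.5
Std = sqrt(72.5) = 8.5147
Z = (x - mean) / std
= (87 - 78.0) / 8.5147
= 9.0 / 8.5147
= 1.06

1.06


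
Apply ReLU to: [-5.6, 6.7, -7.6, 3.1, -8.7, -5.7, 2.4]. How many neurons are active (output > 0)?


ReLU(x) = max(0, x) for each element:
ReLU(-5.6) = 0
ReLU(6.7) = 6.7
ReLU(-7.6) = 0
ReLU(3.1) = 3.1
ReLU(-8.7) = 0
ReLU(-5.7) = 0
ReLU(2.4) = 2.4
Active neurons (>0): 3

3


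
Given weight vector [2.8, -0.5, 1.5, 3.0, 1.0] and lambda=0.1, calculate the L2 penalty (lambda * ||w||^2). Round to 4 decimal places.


Squaring each weight:
2.8^2 = 7.84
(-0.5)^2 = 0.25
1.5^2 = 2.25
3.0^2 = 9.0
1.0^2 = 1.0
Sum of squares = 20.34
Penalty = 0.1 * 20.34 = 2.0340

2.0340


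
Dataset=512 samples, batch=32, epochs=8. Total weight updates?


Iterations per epoch = 512 / 32 = 16
Total updates = iterations_per_epoch * epochs
= 16 * 8
= 128

128


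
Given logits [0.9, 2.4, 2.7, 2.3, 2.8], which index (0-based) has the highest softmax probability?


Softmax is a monotonic transformation, so it preserves the argmax.
We need to find the index of the maximum logit.
Index 0: 0.9
Index 1: 2.4
Index 2: 2.7
Index 3: 2.3
Index 4: 2.8
Maximum logit = 2.8 at index 4

4


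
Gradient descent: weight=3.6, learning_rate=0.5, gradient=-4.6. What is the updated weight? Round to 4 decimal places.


w_new = w_old - lr * gradient
= 3.6 - 0.5 * -4.6
= 3.6 - (-2.3)
= 5.9000

5.9000


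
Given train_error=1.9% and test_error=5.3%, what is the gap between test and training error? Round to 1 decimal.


Generalization gap = test_error - train_error
= 5.3 - 1.9
= 3.4%
A moderate gap.

3.4


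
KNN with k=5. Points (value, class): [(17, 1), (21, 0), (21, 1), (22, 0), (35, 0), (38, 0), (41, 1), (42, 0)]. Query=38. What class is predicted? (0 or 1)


Distances from query 38:
Point 38 (class 0): distance = 0
Point 35 (class 0): distance = 3
Point 41 (class 1): distance = 3
Point 42 (class 0): distance = 4
Point 22 (class 0): distance = 16
K=5 nearest neighbors: classes = [0, 0, 1, 0, 0]
Votes for class 1: 1 / 5
Majority vote => class 0

0


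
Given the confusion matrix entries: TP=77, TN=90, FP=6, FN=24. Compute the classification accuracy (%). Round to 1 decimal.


Accuracy = (TP + TN) / (TP + TN + FP + FN) * 100
= (77 + 90) / (77 + 90 + 6 + 24)
= 167 / 197
= 0.8477
= 84.8%

84.8


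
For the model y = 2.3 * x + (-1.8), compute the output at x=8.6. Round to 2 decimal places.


y = 2.3 * 8.6 + (-1.8)
= 19.78 + (-1.8)
= 17.98

17.98


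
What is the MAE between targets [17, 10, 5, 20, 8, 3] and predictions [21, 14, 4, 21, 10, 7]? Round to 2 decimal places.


Absolute errors: [4, 4, 1, 1, 2, 4]
Sum of absolute errors = 16
MAE = 16 / 6 = 2.67

2.67


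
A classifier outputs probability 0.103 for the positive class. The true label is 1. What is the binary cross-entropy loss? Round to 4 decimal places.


For y=1: Loss = -log(p)
= -log(0.103)
= -(-2.273)
= 2.2730

2.2730


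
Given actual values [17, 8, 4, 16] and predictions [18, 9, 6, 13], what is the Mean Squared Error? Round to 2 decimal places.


Differences: [-1, -1, -2, 3]
Squared errors: [1, 1, 4, 9]
Sum of squared errors = 15
MSE = 15 / 4 = 3.75

3.75


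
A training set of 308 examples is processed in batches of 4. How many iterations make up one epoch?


Iterations per epoch = dataset_size / batch_size
= 308 / 4
= 77

77


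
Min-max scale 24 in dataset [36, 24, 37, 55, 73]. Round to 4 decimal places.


Min = 24, Max = 73
Range = 73 - 24 = 49
Scaled = (x - min) / (max - min)
= (24 - 24) / 49
= 0 / 49
= 0.0000

0.0000


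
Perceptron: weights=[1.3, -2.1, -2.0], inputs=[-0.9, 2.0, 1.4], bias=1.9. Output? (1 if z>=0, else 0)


z = w . x + b
= 1.3*-0.9 + -2.1*2.0 + -2.0*1.4 + 1.9
= -1.17 + -4.2 + -2.8 + 1.9
= -8.17 + 1.9
= -6.27
Since z = -6.27 < 0, output = 0

0


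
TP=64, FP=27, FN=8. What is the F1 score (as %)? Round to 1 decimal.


Precision = TP / (TP + FP) = 64 / 91 = 0.7033
Recall = TP / (TP + FN) = 64 / 72 = 0.8889
F1 = 2 * P * R / (P + R)
= 2 * 0.7033 * 0.8889 / (0.7033 + 0.8889)
= 1.2503 / 1.5922
= 0.7853
As percentage: 78.5%

78.5


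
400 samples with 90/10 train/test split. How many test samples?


Train samples = 400 * 90% = 360
Test samples = 400 - 360
= 40

40


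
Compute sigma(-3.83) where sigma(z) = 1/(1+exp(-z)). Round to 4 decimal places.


sigmoid(z) = 1 / (1 + exp(-z))
exp(-(-3.83)) = exp(3.83) = 46.0625
1 + 46.0625 = 47.0625
1 / 47.0625 = 0.0212

0.0212


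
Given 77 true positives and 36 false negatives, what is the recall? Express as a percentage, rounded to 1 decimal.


Recall = TP / (TP + FN) * 100
= 77 / (77 + 36)
= 77 / 113
= 0.6814
= 68.1%

68.1


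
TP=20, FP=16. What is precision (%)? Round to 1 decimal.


Precision = TP / (TP + FP) * 100
= 20 / (20 + 16)
= 20 / 36
= 0.5556
= 55.6%

55.6


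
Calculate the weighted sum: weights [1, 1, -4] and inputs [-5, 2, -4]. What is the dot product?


Element-wise products:
1 * -5 = -5
1 * 2 = 2
-4 * -4 = 16
Sum = -5 + 2 + 16
= 13

13


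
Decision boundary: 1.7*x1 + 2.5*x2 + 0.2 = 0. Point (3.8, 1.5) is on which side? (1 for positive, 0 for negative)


Compute 1.7 * 3.8 + 2.5 * 1.5 + 0.2
= 6.46 + 3.75 + 0.2
= 10.41
Since 10.41 >= 0, the point is on the positive side.

1


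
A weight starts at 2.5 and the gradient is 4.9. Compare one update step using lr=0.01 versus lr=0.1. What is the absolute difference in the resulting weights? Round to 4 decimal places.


With lr=0.01: w_new = 2.5 - 0.01 * 4.9 = 2.451
With lr=0.1: w_new = 2.5 - 0.1 * 4.9 = 2.01
Absolute difference = |2.451 - 2.01|
= 0.4410

0.4410


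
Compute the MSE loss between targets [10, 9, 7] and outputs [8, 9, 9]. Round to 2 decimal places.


Differences: [2, 0, -2]
Squared errors: [4, 0, 4]
Sum of squared errors = 8
MSE = 8 / 3 = 2.67

2.67


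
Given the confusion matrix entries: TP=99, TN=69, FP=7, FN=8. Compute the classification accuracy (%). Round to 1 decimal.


Accuracy = (TP + TN) / (TP + TN + FP + FN) * 100
= (99 + 69) / (99 + 69 + 7 + 8)
= 168 / 183
= 0.918
= 91.8%

91.8


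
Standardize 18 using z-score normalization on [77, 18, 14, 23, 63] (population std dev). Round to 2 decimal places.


Mean = (77 + 18 + 14 + 23 + 63) / 5 = 39.0
Variance = sum((x_i - mean)^2) / n = 668.4
Std = sqrt(668.4) = 25.8534
Z = (x - mean) / std
= (18 - 39.0) / 25.8534
= -21.0 / 25.8534
= -0.81

-0.81


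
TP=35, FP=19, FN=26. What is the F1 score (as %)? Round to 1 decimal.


Precision = TP / (TP + FP) = 35 / 54 = 0.6481
Recall = TP / (TP + FN) = 35 / 61 = 0.5738
F1 = 2 * P * R / (P + R)
= 2 * 0.6481 * 0.5738 / (0.6481 + 0.5738)
= 0.7438 / 1.2219
= 0.6087
As percentage: 60.9%

60.9


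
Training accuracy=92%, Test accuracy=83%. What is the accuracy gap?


Gap = train_accuracy - test_accuracy
= 92 - 83
= 9%
This moderate gap may indicate mild overfitting.

9


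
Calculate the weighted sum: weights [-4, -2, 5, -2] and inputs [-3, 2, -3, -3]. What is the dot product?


Element-wise products:
-4 * -3 = 12
-2 * 2 = -4
5 * -3 = -15
-2 * -3 = 6
Sum = 12 + -4 + -15 + 6
= -1

-1


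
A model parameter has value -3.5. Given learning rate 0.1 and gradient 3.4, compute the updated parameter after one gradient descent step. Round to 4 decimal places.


w_new = w_old - lr * gradient
= -3.5 - 0.1 * 3.4
= -3.5 - (0.34)
= -3.8400

-3.8400


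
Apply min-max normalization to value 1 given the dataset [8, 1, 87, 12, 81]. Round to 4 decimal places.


Min = 1, Max = 87
Range = 87 - 1 = 86
Scaled = (x - min) / (max - min)
= (1 - 1) / 86
= 0 / 86
= 0.0000

0.0000


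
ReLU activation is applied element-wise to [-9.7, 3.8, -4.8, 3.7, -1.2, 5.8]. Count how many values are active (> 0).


ReLU(x) = max(0, x) for each element:
ReLU(-9.7) = 0
ReLU(3.8) = 3.8
ReLU(-4.8) = 0
ReLU(3.7) = 3.7
ReLU(-1.2) = 0
ReLU(5.8) = 5.8
Active neurons (>0): 3

3


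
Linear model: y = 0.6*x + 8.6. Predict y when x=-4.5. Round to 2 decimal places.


y = 0.6 * -4.5 + (8.6)
= -2.7 + (8.6)
= 5.90

5.90


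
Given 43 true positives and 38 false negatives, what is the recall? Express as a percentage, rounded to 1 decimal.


Recall = TP / (TP + FN) * 100
= 43 / (43 + 38)
= 43 / 81
= 0.5309
= 53.1%

53.1


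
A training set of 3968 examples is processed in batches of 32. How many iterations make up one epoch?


Iterations per epoch = dataset_size / batch_size
= 3968 / 32
= 124

124


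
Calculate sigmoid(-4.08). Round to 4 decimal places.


sigmoid(z) = 1 / (1 + exp(-z))
exp(-(-4.08)) = exp(4.08) = 59.1455
1 + 59.1455 = 60.1455
1 / 60.1455 = 0.0166

0.0166


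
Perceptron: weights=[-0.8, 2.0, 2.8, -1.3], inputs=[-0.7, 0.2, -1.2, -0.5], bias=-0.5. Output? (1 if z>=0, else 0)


z = w . x + b
= -0.8*-0.7 + 2.0*0.2 + 2.8*-1.2 + -1.3*-0.5 + -0.5
= 0.56 + 0.4 + -3.36 + 0.65 + -0.5
= -1.75 + -0.5
= -2.25
Since z = -2.25 < 0, output = 0

0


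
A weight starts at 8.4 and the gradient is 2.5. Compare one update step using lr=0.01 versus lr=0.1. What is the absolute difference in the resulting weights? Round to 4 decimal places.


With lr=0.01: w_new = 8.4 - 0.01 * 2.5 = 8.375
With lr=0.1: w_new = 8.4 - 0.1 * 2.5 = 8.15
Absolute difference = |8.375 - 8.15|
= 0.2250

0.2250


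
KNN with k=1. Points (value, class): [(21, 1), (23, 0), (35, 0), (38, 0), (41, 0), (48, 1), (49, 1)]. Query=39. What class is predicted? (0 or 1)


Distances from query 39:
Point 38 (class 0): distance = 1
K=1 nearest neighbors: classes = [0]
Votes for class 1: 0 / 1
Majority vote => class 0

0


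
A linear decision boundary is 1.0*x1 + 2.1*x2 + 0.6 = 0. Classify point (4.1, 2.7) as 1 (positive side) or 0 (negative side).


Compute 1.0 * 4.1 + 2.1 * 2.7 + 0.6
= 4.1 + 5.67 + 0.6
= 10.37
Since 10.37 >= 0, the point is on the positive side.

1
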